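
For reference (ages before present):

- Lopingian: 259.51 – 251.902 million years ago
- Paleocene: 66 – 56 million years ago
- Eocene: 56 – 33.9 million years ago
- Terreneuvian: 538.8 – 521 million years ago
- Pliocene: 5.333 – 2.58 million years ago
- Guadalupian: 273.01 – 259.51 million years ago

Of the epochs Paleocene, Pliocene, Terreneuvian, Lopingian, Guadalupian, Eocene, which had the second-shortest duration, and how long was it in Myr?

Start − end for each: Paleocene 66 − 56 = 10; Pliocene 5.333 − 2.58 = 2.753; Terreneuvian 538.8 − 521 = 17.8; Lopingian 259.51 − 251.902 = 7.608; Guadalupian 273.01 − 259.51 = 13.5; Eocene 56 − 33.9 = 22.1.
Ranking these from shortest: Pliocene < Lopingian < Paleocene < Guadalupian < Terreneuvian < Eocene.
Position 2 in that ranking is Lopingian, which lasted 7.608 Myr.

Lopingian, 7.608 million years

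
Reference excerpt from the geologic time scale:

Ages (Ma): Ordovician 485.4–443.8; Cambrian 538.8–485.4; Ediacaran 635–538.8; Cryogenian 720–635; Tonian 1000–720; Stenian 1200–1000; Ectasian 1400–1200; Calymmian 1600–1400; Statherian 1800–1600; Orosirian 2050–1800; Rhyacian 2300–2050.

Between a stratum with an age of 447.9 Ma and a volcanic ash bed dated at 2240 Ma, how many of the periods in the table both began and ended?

The older date is 2240 Ma and the younger is 447.9 Ma.
Periods with start < 2240 and end > 447.9 Ma: Orosirian (2050–1800), Statherian (1800–1600), Calymmian (1600–1400), Ectasian (1400–1200), Stenian (1200–1000), Tonian (1000–720), Cryogenian (720–635), Ediacaran (635–538.8), Cambrian (538.8–485.4).
That is 9 complete periods.

9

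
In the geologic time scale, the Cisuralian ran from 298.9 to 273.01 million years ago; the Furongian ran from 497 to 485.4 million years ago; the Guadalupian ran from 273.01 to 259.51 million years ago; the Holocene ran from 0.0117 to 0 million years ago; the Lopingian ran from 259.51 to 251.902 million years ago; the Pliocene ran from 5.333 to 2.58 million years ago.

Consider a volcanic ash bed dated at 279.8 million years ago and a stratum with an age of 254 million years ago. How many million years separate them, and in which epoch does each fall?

25.8 million years apart; the first in the Cisuralian, the second in the Lopingian

Elapsed time: 279.8 − 254 = 25.8 Myr.
279.8 Ma lies within 298.9–273.01 Ma: Cisuralian.
254 Ma lies within 259.51–251.902 Ma: Lopingian.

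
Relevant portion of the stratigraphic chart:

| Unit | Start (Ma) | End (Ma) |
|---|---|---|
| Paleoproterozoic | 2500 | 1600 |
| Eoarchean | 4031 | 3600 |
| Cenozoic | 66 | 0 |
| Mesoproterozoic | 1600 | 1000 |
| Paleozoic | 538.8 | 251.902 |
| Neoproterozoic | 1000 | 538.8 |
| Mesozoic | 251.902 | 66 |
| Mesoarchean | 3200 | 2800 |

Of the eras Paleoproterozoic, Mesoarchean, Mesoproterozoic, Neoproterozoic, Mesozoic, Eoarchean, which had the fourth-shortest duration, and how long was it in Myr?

Neoproterozoic, 461.2 million years

Durations: Paleoproterozoic 900; Mesoarchean 400; Mesoproterozoic 600; Neoproterozoic 461.2; Mesozoic 185.902; Eoarchean 431 Myr.
Sorted shortest-first: Mesozoic (185.902), Mesoarchean (400), Eoarchean (431), Neoproterozoic (461.2), Mesoproterozoic (600), Paleoproterozoic (900).
The fourth shortest is Neoproterozoic at 461.2 Myr.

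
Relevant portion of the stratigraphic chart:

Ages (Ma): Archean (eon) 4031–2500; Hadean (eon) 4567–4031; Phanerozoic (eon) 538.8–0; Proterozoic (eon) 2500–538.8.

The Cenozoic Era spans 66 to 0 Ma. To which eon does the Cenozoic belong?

The Cenozoic (66–0 Ma) lies entirely within 538.8–0 Ma, the Phanerozoic Eon.

Phanerozoic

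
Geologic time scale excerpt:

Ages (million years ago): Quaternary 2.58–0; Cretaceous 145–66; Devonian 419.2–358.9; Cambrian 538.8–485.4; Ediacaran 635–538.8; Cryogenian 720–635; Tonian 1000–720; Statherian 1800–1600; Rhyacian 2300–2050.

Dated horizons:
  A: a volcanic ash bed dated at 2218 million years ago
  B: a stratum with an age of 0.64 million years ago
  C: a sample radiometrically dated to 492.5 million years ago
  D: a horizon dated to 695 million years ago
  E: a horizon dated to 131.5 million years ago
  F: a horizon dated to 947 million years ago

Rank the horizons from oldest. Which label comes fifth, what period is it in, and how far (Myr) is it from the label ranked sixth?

E, in the Cretaceous; 130.86 million years to B

Sorted oldest-first by Ma: A (2218), F (947), D (695), C (492.5), E (131.5), B (0.64).
The fifth oldest is E at 131.5 Ma, which lies in 145–66 Ma: the Cretaceous.
The sixth oldest is B at 0.64 Ma; separation = |131.5 − 0.64| = 130.86 Myr.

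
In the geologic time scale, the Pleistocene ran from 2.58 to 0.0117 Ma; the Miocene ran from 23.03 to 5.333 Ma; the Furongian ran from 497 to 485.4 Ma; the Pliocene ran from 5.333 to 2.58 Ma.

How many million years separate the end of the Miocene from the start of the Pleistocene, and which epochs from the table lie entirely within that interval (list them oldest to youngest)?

2.753 million years; Pliocene

End of Miocene = 5.333 Ma; start of Pleistocene = 2.58 Ma.
Gap = 5.333 − 2.58 = 2.753 Myr.
Epochs wholly inside 5.333–2.58 Ma: Pliocene (5.333–2.58).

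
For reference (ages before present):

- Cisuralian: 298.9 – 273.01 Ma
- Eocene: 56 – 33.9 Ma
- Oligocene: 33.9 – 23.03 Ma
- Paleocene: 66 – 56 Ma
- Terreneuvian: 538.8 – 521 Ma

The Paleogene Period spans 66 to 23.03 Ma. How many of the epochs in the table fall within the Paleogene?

3

Epochs inside 66–23.03 Ma: Paleocene, Eocene, Oligocene — 3 in total.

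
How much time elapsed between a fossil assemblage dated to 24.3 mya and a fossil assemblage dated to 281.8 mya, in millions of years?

281.8 − 24.3 = 257.5 million years.

257.5 million years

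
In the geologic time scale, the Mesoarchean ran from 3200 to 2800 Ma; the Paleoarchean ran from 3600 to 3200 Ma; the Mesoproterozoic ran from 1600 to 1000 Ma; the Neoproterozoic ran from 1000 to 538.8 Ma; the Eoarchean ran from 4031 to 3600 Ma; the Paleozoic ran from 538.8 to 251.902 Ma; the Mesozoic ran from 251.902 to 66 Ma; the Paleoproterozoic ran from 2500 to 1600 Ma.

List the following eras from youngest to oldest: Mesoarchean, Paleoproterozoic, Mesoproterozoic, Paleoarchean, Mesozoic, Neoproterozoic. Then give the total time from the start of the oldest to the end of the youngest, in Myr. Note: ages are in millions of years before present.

From the excerpt: Mesoarchean 3200–2800; Paleoproterozoic 2500–1600; Mesoproterozoic 1600–1000; Paleoarchean 3600–3200; Mesozoic 251.902–66; Neoproterozoic 1000–538.8 (Ma).
Larger Ma is earlier, so the oldest is Paleoarchean and the youngest is Mesozoic; youngest to oldest: Mesozoic, Neoproterozoic, Mesoproterozoic, Paleoproterozoic, Mesoarchean, Paleoarchean.
Oldest start 3600 minus youngest end 66 gives 3534 Myr overall.

Mesozoic, Neoproterozoic, Mesoproterozoic, Paleoproterozoic, Mesoarchean, Paleoarchean; total span 3534 Myr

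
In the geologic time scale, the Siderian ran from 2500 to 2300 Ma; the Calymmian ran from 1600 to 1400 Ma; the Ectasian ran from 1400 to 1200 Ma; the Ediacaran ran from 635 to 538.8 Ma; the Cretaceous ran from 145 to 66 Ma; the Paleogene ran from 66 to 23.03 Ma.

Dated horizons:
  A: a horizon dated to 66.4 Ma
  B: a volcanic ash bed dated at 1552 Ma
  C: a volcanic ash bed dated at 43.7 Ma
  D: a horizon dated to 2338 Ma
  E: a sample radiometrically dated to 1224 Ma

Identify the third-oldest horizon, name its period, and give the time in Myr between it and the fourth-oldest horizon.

Larger Ma means older, so oldest first: D 2338 > B 1552 > E 1224 > A 66.4 > C 43.7.
Counting 3 along gives E (1224 Ma); the excerpt puts that inside the Ectasian, 1400–1200 Ma.
Next in line is A (66.4 Ma), and 1224 − 66.4 = 1157.6 Myr.

E, in the Ectasian; 1157.6 million years to A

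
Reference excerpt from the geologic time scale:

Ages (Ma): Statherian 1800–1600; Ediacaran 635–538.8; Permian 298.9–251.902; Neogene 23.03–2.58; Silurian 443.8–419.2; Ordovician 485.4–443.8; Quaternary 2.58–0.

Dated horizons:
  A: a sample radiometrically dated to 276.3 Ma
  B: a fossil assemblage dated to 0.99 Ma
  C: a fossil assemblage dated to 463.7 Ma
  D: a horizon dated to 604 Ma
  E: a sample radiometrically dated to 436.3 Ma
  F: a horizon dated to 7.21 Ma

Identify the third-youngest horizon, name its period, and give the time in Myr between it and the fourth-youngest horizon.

Sorted youngest-first by Ma: B (0.99), F (7.21), A (276.3), E (436.3), C (463.7), D (604).
The third youngest is A at 276.3 Ma, which lies in 298.9–251.902 Ma: the Permian.
The fourth youngest is E at 436.3 Ma; separation = |276.3 − 436.3| = 160 Myr.

A, in the Permian; 160 million years to E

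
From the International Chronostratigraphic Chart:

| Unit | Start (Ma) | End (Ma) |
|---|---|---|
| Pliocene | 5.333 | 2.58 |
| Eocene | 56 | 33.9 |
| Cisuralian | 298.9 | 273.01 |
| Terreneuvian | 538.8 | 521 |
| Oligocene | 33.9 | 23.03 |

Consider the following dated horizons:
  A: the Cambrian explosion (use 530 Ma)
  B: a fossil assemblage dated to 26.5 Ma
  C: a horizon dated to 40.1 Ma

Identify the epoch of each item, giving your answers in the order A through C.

Match each age against the start–end ranges in the excerpt: A = 530 Ma → Terreneuvian (538.8–521); B = 26.5 Ma → Oligocene (33.9–23.03); C = 40.1 Ma → Eocene (56–33.9).

A — Terreneuvian; B — Oligocene; C — Eocene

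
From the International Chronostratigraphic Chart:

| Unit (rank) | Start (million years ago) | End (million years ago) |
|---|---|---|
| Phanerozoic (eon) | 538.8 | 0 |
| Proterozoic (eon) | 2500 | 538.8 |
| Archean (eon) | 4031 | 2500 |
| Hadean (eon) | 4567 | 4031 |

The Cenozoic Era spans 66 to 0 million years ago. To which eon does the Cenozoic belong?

Phanerozoic

The Cenozoic (66–0 Ma) lies entirely within 538.8–0 Ma, the Phanerozoic Eon.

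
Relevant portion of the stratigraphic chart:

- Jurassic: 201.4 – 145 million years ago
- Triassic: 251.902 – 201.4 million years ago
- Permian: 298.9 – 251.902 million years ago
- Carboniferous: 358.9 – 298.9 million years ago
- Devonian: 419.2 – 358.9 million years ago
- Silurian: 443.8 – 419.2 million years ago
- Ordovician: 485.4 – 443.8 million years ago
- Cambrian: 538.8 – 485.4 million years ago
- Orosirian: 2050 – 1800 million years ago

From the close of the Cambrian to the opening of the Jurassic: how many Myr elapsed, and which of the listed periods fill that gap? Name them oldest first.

284 million years; Ordovician, Silurian, Devonian, Carboniferous, Permian, Triassic

The Cambrian closes at 485.4 Ma and the Jurassic opens at 201.4 Ma, so the interval is 485.4 − 201.4 = 284 Myr.
A period fits inside if it starts at or after 485.4 Ma and ends at or before 201.4 Ma; oldest first that gives Ordovician, Silurian, Devonian, Carboniferous, Permian, Triassic.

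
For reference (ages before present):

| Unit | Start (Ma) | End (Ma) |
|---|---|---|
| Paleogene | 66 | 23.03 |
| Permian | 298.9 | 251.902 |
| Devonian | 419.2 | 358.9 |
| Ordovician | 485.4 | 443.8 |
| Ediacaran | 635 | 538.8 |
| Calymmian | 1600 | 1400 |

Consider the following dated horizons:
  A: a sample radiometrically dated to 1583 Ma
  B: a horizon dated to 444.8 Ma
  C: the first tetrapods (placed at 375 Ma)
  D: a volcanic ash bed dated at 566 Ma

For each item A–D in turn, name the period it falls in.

A: 1583 Ma lies in 1600–1400 Ma, so Calymmian.
B: 444.8 Ma lies in 485.4–443.8 Ma, so Ordovician.
C: 375 Ma lies in 419.2–358.9 Ma, so Devonian.
D: 566 Ma lies in 635–538.8 Ma, so Ediacaran.

A — Calymmian; B — Ordovician; C — Devonian; D — Ediacaran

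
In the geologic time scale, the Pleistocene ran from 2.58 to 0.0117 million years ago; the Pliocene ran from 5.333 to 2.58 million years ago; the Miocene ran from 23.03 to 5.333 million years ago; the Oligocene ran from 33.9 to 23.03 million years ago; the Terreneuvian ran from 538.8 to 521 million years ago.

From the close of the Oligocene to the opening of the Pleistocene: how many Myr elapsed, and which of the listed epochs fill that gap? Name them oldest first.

20.45 million years; Miocene, Pliocene

End of Oligocene = 23.03 Ma; start of Pleistocene = 2.58 Ma.
Gap = 23.03 − 2.58 = 20.45 Myr.
Epochs wholly inside 23.03–2.58 Ma: Miocene (23.03–5.333), Pliocene (5.333–2.58).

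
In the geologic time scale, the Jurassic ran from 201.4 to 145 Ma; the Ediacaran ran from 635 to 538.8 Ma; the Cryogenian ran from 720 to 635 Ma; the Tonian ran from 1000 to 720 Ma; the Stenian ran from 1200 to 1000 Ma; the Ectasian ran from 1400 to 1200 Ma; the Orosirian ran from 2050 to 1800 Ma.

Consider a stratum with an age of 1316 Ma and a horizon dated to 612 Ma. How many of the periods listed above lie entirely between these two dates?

3

1316 Ma sits inside the Ectasian (1400–1200) and 612 Ma inside the Ediacaran (635–538.8); neither of those is wholly between the two dates.
The listed periods lying completely between them are Stenian, Tonian, Cryogenian — 3 in all.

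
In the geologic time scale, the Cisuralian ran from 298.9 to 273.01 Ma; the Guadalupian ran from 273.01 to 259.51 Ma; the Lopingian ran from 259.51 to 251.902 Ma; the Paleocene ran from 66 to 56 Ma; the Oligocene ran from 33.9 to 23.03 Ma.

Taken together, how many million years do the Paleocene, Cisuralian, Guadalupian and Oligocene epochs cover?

Duration is start − end for each: (66 − 56) + (298.9 − 273.01) + (273.01 − 259.51) + (33.9 − 23.03).
That is 10 + 25.89 + 13.5 + 10.87, which totals 60.26 million years.

60.26 million years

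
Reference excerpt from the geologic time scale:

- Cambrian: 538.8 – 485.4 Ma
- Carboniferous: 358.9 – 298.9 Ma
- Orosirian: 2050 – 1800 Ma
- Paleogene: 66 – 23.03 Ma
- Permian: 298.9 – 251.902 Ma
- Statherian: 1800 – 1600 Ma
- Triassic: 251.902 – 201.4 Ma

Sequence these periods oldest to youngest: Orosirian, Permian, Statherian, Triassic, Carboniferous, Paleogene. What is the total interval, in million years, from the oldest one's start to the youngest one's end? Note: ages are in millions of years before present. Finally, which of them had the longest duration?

From the excerpt: Orosirian 2050–1800; Permian 298.9–251.902; Statherian 1800–1600; Triassic 251.902–201.4; Carboniferous 358.9–298.9; Paleogene 66–23.03 (Ma).
Larger Ma is earlier, so the oldest is Orosirian and the youngest is Paleogene; oldest to youngest: Orosirian, Statherian, Carboniferous, Permian, Triassic, Paleogene.
Oldest start 2050 minus youngest end 23.03 gives 2026.97 Myr overall.
Individual lengths (start − end): Paleogene 42.97; Orosirian 250; Triassic 50.502; Permian 46.998; Statherian 200; Carboniferous 60. The largest is Orosirian at 250 Myr.

Orosirian, Statherian, Carboniferous, Permian, Triassic, Paleogene; total span 2026.97 Myr; longest is Orosirian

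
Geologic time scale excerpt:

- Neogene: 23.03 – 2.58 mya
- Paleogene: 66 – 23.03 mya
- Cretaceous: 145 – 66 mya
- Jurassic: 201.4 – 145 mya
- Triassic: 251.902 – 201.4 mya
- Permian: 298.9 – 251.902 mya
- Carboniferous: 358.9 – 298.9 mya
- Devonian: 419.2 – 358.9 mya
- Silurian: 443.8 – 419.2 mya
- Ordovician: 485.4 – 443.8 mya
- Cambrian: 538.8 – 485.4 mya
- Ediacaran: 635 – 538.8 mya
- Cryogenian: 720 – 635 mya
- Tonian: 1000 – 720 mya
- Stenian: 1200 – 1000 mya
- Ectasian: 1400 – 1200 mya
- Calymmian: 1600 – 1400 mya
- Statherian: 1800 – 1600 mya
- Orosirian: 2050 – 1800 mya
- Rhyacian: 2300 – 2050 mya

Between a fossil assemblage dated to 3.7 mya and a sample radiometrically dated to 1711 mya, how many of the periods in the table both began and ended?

1711 Ma sits inside the Statherian (1800–1600) and 3.7 Ma inside the Neogene (23.03–2.58); neither of those is wholly between the two dates.
The listed periods lying completely between them are Calymmian, Ectasian, Stenian, Tonian, Cryogenian, Ediacaran, Cambrian, Ordovician, Silurian, Devonian, Carboniferous, Permian, Triassic, Jurassic, Cretaceous, Paleogene — 16 in all.

16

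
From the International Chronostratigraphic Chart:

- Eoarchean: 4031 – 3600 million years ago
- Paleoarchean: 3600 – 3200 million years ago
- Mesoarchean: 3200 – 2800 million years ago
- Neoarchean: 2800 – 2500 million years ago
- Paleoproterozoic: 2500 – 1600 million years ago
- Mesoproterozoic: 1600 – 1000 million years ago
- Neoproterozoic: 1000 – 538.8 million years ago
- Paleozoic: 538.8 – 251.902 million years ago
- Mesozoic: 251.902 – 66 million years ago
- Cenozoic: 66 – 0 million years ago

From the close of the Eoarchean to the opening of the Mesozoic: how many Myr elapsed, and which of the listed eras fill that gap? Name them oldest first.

End of Eoarchean = 3600 Ma; start of Mesozoic = 251.902 Ma.
Gap = 3600 − 251.902 = 3348.098 Myr.
Eras wholly inside 3600–251.902 Ma: Paleoarchean (3600–3200), Mesoarchean (3200–2800), Neoarchean (2800–2500), Paleoproterozoic (2500–1600), Mesoproterozoic (1600–1000), Neoproterozoic (1000–538.8), Paleozoic (538.8–251.902).

3348.098 million years; Paleoarchean, Mesoarchean, Neoarchean, Paleoproterozoic, Mesoproterozoic, Neoproterozoic, Paleozoic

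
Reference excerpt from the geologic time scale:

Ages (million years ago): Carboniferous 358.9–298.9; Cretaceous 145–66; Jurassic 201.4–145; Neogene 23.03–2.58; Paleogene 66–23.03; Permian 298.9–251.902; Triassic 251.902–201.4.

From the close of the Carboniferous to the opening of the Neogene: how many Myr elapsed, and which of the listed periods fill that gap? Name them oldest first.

275.87 million years; Permian, Triassic, Jurassic, Cretaceous, Paleogene

The Carboniferous closes at 298.9 Ma and the Neogene opens at 23.03 Ma, so the interval is 298.9 − 23.03 = 275.87 Myr.
A period fits inside if it starts at or after 298.9 Ma and ends at or before 23.03 Ma; oldest first that gives Permian, Triassic, Jurassic, Cretaceous, Paleogene.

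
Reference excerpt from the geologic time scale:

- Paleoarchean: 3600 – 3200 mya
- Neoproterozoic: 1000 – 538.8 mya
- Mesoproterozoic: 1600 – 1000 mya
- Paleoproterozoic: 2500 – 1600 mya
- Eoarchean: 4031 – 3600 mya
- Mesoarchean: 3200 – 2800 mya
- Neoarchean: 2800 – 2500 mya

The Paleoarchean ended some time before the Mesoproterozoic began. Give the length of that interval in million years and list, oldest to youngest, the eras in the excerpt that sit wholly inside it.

The Paleoarchean closes at 3200 Ma and the Mesoproterozoic opens at 1600 Ma, so the interval is 3200 − 1600 = 1600 Myr.
An era fits inside if it starts at or after 3200 Ma and ends at or before 1600 Ma; oldest first that gives Mesoarchean, Neoarchean, Paleoproterozoic.

1600 million years; Mesoarchean, Neoarchean, Paleoproterozoic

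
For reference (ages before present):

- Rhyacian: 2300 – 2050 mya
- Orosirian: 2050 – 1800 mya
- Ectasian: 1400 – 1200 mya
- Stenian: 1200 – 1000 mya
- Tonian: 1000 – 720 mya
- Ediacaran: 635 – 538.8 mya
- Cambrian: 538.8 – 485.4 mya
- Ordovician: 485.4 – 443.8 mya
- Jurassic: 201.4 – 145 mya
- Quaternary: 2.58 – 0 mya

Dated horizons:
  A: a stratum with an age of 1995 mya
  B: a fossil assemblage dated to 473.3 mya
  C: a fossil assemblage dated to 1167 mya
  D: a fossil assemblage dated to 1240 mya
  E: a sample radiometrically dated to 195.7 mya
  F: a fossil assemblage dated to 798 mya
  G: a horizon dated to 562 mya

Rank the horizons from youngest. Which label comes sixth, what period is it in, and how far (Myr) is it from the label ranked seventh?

D, in the Ectasian; 755 million years to A

Smaller Ma means younger, so youngest first: E 195.7 < B 473.3 < G 562 < F 798 < C 1167 < D 1240 < A 1995.
Counting 6 along gives D (1240 Ma); the excerpt puts that inside the Ectasian, 1400–1200 Ma.
Next in line is A (1995 Ma), and 1995 − 1240 = 755 Myr.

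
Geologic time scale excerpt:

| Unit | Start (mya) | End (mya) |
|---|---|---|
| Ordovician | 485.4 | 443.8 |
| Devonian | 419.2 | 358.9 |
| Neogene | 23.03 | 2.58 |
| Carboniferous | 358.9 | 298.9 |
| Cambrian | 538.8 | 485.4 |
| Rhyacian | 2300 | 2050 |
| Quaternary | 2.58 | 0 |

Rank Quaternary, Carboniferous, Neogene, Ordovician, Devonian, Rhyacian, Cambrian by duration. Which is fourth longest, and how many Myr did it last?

Cambrian, 53.4 million years

Start − end for each: Quaternary 2.58 − 0 = 2.58; Carboniferous 358.9 − 298.9 = 60; Neogene 23.03 − 2.58 = 20.45; Ordovician 485.4 − 443.8 = 41.6; Devonian 419.2 − 358.9 = 60.3; Rhyacian 2300 − 2050 = 250; Cambrian 538.8 − 485.4 = 53.4.
Ranking these from longest: Rhyacian > Devonian > Carboniferous > Cambrian > Ordovician > Neogene > Quaternary.
Position 4 in that ranking is Cambrian, which lasted 53.4 Myr.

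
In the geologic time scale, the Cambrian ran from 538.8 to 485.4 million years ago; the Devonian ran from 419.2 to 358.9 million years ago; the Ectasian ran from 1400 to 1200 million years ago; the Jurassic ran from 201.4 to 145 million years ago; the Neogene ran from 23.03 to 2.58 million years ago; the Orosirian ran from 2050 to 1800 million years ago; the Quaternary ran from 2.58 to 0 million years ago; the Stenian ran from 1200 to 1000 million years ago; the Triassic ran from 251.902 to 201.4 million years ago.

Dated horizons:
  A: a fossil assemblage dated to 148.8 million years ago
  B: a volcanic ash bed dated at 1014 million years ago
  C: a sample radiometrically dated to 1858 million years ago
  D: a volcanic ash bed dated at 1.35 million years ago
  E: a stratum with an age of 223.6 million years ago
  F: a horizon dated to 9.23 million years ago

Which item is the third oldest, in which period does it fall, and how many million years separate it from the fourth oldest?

Larger Ma means older, so oldest first: C 1858 > B 1014 > E 223.6 > A 148.8 > F 9.23 > D 1.35.
Counting 3 along gives E (223.6 Ma); the excerpt puts that inside the Triassic, 251.902–201.4 Ma.
Next in line is A (148.8 Ma), and 223.6 − 148.8 = 74.8 Myr.

E, in the Triassic; 74.8 million years to A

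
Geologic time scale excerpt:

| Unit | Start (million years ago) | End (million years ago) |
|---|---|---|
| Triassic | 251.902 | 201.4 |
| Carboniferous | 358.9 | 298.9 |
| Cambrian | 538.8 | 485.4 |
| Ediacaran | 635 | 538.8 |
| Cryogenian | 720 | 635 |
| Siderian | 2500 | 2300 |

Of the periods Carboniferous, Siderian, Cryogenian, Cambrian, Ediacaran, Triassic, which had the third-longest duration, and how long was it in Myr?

Start − end for each: Carboniferous 358.9 − 298.9 = 60; Siderian 2500 − 2300 = 200; Cryogenian 720 − 635 = 85; Cambrian 538.8 − 485.4 = 53.4; Ediacaran 635 − 538.8 = 96.2; Triassic 251.902 − 201.4 = 50.502.
Ranking these from longest: Siderian > Ediacaran > Cryogenian > Carboniferous > Cambrian > Triassic.
Position 3 in that ranking is Cryogenian, which lasted 85 Myr.

Cryogenian, 85 million years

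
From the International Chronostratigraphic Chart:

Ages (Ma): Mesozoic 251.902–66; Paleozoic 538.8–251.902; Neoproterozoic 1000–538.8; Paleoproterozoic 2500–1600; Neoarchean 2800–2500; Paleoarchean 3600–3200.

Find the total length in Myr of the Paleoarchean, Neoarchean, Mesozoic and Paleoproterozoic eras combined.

Each duration: Paleoarchean = 400; Neoarchean = 300; Mesozoic = 185.902; Paleoproterozoic = 900.
Sum: 400 + 300 + 185.902 + 900 = 1785.902 Myr.

1785.902 million years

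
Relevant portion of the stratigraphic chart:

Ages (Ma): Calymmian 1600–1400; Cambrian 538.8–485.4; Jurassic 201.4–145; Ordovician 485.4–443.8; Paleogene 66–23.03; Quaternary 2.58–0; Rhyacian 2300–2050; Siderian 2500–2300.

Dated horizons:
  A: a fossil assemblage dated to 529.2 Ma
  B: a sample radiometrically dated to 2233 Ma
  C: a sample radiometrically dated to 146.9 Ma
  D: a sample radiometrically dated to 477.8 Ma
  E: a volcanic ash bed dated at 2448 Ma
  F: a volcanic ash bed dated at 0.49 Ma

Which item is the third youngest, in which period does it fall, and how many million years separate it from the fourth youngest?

Sorted youngest-first by Ma: F (0.49), C (146.9), D (477.8), A (529.2), B (2233), E (2448).
The third youngest is D at 477.8 Ma, which lies in 485.4–443.8 Ma: the Ordovician.
The fourth youngest is A at 529.2 Ma; separation = |477.8 − 529.2| = 51.4 Myr.

D, in the Ordovician; 51.4 million years to A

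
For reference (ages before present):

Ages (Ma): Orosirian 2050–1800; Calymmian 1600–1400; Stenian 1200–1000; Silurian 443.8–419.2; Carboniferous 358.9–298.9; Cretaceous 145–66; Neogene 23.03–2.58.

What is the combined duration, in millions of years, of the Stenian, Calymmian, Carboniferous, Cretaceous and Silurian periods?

563.6 million years

Each duration: Stenian = 200; Calymmian = 200; Carboniferous = 60; Cretaceous = 79; Silurian = 24.6.
Sum: 200 + 200 + 60 + 79 + 24.6 = 563.6 Myr.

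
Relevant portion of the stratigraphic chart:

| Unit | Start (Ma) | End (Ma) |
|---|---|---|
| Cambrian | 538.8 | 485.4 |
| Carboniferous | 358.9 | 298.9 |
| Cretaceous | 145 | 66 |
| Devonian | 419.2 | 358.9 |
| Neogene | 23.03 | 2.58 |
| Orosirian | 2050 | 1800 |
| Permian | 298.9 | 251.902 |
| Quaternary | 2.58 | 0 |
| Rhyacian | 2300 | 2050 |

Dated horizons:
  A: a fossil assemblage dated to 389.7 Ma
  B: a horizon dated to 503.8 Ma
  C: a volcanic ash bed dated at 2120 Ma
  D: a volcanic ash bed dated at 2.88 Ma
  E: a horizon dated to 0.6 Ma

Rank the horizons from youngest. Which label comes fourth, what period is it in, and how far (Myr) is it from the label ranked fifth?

B, in the Cambrian; 1616.2 million years to C

Sorted youngest-first by Ma: E (0.6), D (2.88), A (389.7), B (503.8), C (2120).
The fourth youngest is B at 503.8 Ma, which lies in 538.8–485.4 Ma: the Cambrian.
The fifth youngest is C at 2120 Ma; separation = |503.8 − 2120| = 1616.2 Myr.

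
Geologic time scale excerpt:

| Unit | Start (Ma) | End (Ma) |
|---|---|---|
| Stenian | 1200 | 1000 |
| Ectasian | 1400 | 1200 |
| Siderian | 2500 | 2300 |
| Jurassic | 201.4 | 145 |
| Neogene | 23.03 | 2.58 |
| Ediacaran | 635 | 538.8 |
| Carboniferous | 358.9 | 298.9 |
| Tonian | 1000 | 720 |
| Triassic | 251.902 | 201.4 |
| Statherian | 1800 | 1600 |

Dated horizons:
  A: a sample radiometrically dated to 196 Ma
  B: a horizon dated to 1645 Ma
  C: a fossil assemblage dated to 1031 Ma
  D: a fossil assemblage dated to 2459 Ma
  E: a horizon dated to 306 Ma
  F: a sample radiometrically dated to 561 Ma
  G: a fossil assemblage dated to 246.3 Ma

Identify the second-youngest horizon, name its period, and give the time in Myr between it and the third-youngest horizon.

Smaller Ma means younger, so youngest first: A 196 < G 246.3 < E 306 < F 561 < C 1031 < B 1645 < D 2459.
Counting 2 along gives G (246.3 Ma); the excerpt puts that inside the Triassic, 251.902–201.4 Ma.
Next in line is E (306 Ma), and 306 − 246.3 = 59.7 Myr.

G, in the Triassic; 59.7 million years to E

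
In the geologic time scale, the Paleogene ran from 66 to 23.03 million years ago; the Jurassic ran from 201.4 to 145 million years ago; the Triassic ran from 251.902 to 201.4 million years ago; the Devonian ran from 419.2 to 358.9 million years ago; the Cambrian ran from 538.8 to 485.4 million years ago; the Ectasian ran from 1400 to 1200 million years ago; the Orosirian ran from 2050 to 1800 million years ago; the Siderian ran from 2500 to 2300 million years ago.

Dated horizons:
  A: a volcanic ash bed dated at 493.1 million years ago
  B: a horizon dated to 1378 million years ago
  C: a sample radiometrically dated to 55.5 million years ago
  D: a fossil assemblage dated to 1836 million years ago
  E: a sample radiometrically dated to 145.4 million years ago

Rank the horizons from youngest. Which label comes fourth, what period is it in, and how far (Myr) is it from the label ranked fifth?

B, in the Ectasian; 458 million years to D

Sorted youngest-first by Ma: C (55.5), E (145.4), A (493.1), B (1378), D (1836).
The fourth youngest is B at 1378 Ma, which lies in 1400–1200 Ma: the Ectasian.
The fifth youngest is D at 1836 Ma; separation = |1378 − 1836| = 458 Myr.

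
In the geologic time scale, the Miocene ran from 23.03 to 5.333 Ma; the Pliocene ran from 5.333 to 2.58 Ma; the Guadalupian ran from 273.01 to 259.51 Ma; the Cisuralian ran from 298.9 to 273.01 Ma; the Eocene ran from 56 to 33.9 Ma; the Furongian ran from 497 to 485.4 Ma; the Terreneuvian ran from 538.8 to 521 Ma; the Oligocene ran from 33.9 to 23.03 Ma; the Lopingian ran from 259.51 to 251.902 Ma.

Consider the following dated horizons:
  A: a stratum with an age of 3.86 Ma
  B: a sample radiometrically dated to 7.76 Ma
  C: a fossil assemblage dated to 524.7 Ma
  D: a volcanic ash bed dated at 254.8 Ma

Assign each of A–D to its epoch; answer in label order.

A — Pliocene; B — Miocene; C — Terreneuvian; D — Lopingian

Match each age against the start–end ranges in the excerpt: A = 3.86 Ma → Pliocene (5.333–2.58); B = 7.76 Ma → Miocene (23.03–5.333); C = 524.7 Ma → Terreneuvian (538.8–521); D = 254.8 Ma → Lopingian (259.51–251.902).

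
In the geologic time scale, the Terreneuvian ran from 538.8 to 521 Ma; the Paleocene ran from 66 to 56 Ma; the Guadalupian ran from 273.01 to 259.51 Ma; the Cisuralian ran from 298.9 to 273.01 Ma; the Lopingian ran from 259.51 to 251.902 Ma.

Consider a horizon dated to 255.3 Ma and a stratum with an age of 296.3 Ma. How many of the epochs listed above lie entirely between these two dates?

1

The older date is 296.3 Ma and the younger is 255.3 Ma.
Epochs with start < 296.3 and end > 255.3 Ma: Guadalupian (273.01–259.51).
That is 1 complete epoch.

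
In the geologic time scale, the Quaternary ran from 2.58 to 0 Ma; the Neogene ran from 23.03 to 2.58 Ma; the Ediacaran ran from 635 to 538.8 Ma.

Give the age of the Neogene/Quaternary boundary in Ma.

2.58 Ma

The Neogene ends and the Quaternary begins at 2.58 Ma.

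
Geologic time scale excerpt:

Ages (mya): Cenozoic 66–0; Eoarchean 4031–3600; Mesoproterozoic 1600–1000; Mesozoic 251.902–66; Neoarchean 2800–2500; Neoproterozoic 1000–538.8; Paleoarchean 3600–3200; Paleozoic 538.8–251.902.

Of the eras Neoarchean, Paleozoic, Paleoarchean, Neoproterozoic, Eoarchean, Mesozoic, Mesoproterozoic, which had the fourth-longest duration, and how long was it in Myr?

Paleoarchean, 400 million years

Durations: Neoarchean 300; Paleozoic 286.898; Paleoarchean 400; Neoproterozoic 461.2; Eoarchean 431; Mesozoic 185.902; Mesoproterozoic 600 Myr.
Sorted longest-first: Mesoproterozoic (600), Neoproterozoic (461.2), Eoarchean (431), Paleoarchean (400), Neoarchean (300), Paleozoic (286.898), Mesozoic (185.902).
The fourth longest is Paleoarchean at 400 Myr.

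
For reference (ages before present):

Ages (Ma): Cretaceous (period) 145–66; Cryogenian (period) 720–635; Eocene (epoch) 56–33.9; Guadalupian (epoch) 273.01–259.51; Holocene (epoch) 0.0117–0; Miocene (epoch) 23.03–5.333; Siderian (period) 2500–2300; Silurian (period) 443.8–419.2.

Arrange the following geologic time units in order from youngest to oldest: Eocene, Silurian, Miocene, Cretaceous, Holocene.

Holocene, Miocene, Eocene, Cretaceous, Silurian

The oldest of these is Silurian (starts 443.8 Ma) and the youngest is Holocene (ends 0 Ma).
In between, by decreasing start age: Cretaceous (145), Eocene (56), Miocene (23.03).
Listing youngest first means reversing that sequence.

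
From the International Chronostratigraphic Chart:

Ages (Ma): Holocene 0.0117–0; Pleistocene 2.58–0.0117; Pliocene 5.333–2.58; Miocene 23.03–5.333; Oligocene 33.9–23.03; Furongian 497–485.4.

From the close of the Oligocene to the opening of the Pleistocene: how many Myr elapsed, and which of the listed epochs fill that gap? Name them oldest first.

The Oligocene closes at 23.03 Ma and the Pleistocene opens at 2.58 Ma, so the interval is 23.03 − 2.58 = 20.45 Myr.
An epoch fits inside if it starts at or after 23.03 Ma and ends at or before 2.58 Ma; oldest first that gives Miocene, Pliocene.

20.45 million years; Miocene, Pliocene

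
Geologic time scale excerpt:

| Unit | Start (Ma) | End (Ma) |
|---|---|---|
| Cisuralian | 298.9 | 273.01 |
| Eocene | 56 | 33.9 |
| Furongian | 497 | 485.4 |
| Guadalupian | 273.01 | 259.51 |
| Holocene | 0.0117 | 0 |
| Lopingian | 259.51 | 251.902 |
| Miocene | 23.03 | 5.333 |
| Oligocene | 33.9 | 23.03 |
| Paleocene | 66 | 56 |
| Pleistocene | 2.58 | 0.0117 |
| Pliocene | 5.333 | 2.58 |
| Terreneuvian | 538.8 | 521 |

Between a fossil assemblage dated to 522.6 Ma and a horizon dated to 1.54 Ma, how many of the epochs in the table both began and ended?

9

522.6 Ma sits inside the Terreneuvian (538.8–521) and 1.54 Ma inside the Pleistocene (2.58–0.0117); neither of those is wholly between the two dates.
The listed epochs lying completely between them are Furongian, Cisuralian, Guadalupian, Lopingian, Paleocene, Eocene, Oligocene, Miocene, Pliocene — 9 in all.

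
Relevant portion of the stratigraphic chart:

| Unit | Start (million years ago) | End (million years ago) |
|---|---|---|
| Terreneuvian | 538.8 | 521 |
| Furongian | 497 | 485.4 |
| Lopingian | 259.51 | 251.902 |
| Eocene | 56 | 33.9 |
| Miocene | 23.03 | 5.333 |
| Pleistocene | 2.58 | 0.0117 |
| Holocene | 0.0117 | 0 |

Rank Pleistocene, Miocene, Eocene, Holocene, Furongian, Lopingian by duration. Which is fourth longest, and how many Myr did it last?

Durations: Pleistocene 2.5683; Miocene 17.697; Eocene 22.1; Holocene 0.0117; Furongian 11.6; Lopingian 7.608 Myr.
Sorted longest-first: Eocene (22.1), Miocene (17.697), Furongian (11.6), Lopingian (7.608), Pleistocene (2.5683), Holocene (0.0117).
The fourth longest is Lopingian at 7.608 Myr.

Lopingian, 7.608 million years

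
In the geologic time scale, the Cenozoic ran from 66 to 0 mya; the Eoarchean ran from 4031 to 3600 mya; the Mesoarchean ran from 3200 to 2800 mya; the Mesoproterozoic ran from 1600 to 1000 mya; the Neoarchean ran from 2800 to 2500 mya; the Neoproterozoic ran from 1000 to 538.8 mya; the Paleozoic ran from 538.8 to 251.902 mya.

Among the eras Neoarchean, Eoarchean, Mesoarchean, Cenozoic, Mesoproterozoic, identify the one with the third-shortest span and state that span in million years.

Mesoarchean, 400 million years

Durations: Neoarchean 300; Eoarchean 431; Mesoarchean 400; Cenozoic 66; Mesoproterozoic 600 Myr.
Sorted shortest-first: Cenozoic (66), Neoarchean (300), Mesoarchean (400), Eoarchean (431), Mesoproterozoic (600).
The third shortest is Mesoarchean at 400 Myr.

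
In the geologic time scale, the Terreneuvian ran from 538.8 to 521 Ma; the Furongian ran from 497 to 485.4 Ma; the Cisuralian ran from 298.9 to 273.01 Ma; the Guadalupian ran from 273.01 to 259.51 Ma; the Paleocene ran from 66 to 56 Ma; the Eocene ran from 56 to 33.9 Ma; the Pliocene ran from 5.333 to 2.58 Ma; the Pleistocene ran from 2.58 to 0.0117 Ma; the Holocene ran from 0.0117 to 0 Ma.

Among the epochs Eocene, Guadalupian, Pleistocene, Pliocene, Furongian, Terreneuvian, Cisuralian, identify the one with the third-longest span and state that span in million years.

Terreneuvian, 17.8 million years

Start − end for each: Eocene 56 − 33.9 = 22.1; Guadalupian 273.01 − 259.51 = 13.5; Pleistocene 2.58 − 0.0117 = 2.5683; Pliocene 5.333 − 2.58 = 2.753; Furongian 497 − 485.4 = 11.6; Terreneuvian 538.8 − 521 = 17.8; Cisuralian 298.9 − 273.01 = 25.89.
Ranking these from longest: Cisuralian > Eocene > Terreneuvian > Guadalupian > Furongian > Pliocene > Pleistocene.
Position 3 in that ranking is Terreneuvian, which lasted 17.8 Myr.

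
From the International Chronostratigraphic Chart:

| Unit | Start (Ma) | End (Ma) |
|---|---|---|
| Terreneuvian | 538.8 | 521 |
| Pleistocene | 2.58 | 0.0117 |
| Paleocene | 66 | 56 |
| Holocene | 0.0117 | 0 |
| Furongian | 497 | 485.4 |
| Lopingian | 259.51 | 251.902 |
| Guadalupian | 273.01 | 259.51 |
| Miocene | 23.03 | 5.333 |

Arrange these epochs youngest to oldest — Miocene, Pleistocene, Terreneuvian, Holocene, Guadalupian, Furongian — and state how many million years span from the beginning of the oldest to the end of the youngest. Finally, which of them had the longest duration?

From the excerpt: Miocene 23.03–5.333; Pleistocene 2.58–0.0117; Terreneuvian 538.8–521; Holocene 0.0117–0; Guadalupian 273.01–259.51; Furongian 497–485.4 (Ma).
Larger Ma is earlier, so the oldest is Terreneuvian and the youngest is Holocene; youngest to oldest: Holocene, Pleistocene, Miocene, Guadalupian, Furongian, Terreneuvian.
Oldest start 538.8 minus youngest end 0 gives 538.8 Myr overall.
Individual lengths (start − end): Furongian 11.6; Terreneuvian 17.8; Guadalupian 13.5; Miocene 17.697; Pleistocene 2.5683; Holocene 0.0117. The largest is Terreneuvian at 17.8 Myr.

Holocene → Pleistocene → Miocene → Guadalupian → Furongian → Terreneuvian; total span 538.8 Myr; longest is Terreneuvian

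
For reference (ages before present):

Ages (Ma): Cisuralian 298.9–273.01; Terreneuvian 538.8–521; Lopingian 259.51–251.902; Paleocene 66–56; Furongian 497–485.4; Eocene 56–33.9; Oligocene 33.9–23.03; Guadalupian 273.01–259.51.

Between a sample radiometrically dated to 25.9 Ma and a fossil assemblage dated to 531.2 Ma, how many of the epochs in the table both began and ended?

6

The older date is 531.2 Ma and the younger is 25.9 Ma.
Epochs with start < 531.2 and end > 25.9 Ma: Furongian (497–485.4), Cisuralian (298.9–273.01), Guadalupian (273.01–259.51), Lopingian (259.51–251.902), Paleocene (66–56), Eocene (56–33.9).
That is 6 complete epochs.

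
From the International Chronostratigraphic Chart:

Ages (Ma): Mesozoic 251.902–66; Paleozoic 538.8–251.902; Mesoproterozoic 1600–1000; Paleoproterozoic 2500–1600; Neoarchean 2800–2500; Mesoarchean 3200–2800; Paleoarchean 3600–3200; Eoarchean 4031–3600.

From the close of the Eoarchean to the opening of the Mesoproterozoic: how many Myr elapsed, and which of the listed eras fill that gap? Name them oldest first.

The Eoarchean closes at 3600 Ma and the Mesoproterozoic opens at 1600 Ma, so the interval is 3600 − 1600 = 2000 Myr.
An era fits inside if it starts at or after 3600 Ma and ends at or before 1600 Ma; oldest first that gives Paleoarchean, Mesoarchean, Neoarchean, Paleoproterozoic.

2000 million years; Paleoarchean, Mesoarchean, Neoarchean, Paleoproterozoic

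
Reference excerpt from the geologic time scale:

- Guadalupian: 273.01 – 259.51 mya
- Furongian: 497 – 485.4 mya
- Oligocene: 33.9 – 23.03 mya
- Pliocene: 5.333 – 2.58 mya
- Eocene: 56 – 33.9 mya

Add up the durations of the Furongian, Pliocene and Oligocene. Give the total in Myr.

25.223 million years

Duration is start − end for each: (497 − 485.4) + (5.333 − 2.58) + (33.9 − 23.03).
That is 11.6 + 2.753 + 10.87, which totals 25.223 million years.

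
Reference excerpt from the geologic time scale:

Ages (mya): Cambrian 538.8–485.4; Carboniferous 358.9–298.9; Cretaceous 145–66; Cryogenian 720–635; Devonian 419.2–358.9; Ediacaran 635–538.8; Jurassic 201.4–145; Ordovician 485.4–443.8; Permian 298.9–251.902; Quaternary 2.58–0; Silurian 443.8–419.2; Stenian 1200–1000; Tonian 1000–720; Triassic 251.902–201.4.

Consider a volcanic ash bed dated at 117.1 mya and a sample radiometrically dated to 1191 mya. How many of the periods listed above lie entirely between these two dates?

The older date is 1191 Ma and the younger is 117.1 Ma.
Periods with start < 1191 and end > 117.1 Ma: Tonian (1000–720), Cryogenian (720–635), Ediacaran (635–538.8), Cambrian (538.8–485.4), Ordovician (485.4–443.8), Silurian (443.8–419.2), Devonian (419.2–358.9), Carboniferous (358.9–298.9), Permian (298.9–251.902), Triassic (251.902–201.4), Jurassic (201.4–145).
That is 11 complete periods.

11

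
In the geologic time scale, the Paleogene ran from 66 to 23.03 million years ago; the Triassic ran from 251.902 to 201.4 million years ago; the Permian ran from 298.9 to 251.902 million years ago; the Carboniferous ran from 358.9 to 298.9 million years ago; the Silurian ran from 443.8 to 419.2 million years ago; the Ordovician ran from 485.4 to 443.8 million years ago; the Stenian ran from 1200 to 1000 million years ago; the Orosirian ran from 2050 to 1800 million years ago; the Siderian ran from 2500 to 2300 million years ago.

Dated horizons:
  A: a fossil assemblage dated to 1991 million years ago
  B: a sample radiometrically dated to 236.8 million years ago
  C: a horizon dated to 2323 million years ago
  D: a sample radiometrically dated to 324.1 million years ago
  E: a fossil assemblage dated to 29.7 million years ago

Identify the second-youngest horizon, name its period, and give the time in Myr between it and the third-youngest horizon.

Smaller Ma means younger, so youngest first: E 29.7 < B 236.8 < D 324.1 < A 1991 < C 2323.
Counting 2 along gives B (236.8 Ma); the excerpt puts that inside the Triassic, 251.902–201.4 Ma.
Next in line is D (324.1 Ma), and 324.1 − 236.8 = 87.3 Myr.

B, in the Triassic; 87.3 million years to D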